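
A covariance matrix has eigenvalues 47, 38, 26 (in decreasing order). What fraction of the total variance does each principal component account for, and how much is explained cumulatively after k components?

Step 1 — total variance = trace(Sigma) = Σ λ_i = 47 + 38 + 26 = 111.

Step 2 — fraction explained by component i = λ_i / Σ λ:
  PC1: 47/111 = 0.4234
  PC2: 38/111 = 0.3423
  PC3: 26/111 = 0.2342

Step 3 — cumulative fraction after k components = (λ_1 + ... + λ_k) / Σ λ:
  k = 1: 47/111 = 0.4234
  k = 2: (47 + 38)/111 = 85/111 = 0.7658
  k = 3: (47 + 38 + 26)/111 = 111/111 = 1

Summary (fraction, with percent):

explained: PC1 0.4234 (42.34%), PC2 0.3423 (34.23%), PC3 0.2342 (23.42%);  cumulative: 0.4234, 0.7658, 1


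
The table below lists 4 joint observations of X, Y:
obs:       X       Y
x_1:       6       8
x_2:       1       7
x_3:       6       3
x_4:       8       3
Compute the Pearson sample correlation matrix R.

Step 1 — column means:
  mean(X) = (6 + 1 + 6 + 8) / 4 = 21/4 = 5.25
  mean(Y) = (8 + 7 + 3 + 3) / 4 = 21/4 = 5.25

Step 2 — sample variances and covariances s[i,j] = (1/(n-1)) · Σ_k (x_{k,i} - mean_i) · (x_{k,j} - mean_j), with n-1 = 3:
  s[X,X] = ((0.75)·(0.75) + (-4.25)·(-4.25) + (0.75)·(0.75) + (2.75)·(2.75)) / 3 = 26.75/3 = 8.9167
  s[X,Y] = ((0.75)·(2.75) + (-4.25)·(1.75) + (0.75)·(-2.25) + (2.75)·(-2.25)) / 3 = -13.25/3 = -4.4167
  s[Y,Y] = ((2.75)·(2.75) + (1.75)·(1.75) + (-2.25)·(-2.25) + (-2.25)·(-2.25)) / 3 = 20.75/3 = 6.9167
  Sample standard deviations s_i = √(s[i,i]):
  s(X) = √(8.9167) = 2.9861
  s(Y) = √(6.9167) = 2.63

Step 3 — r_{ij} = s_{ij} / (s_i · s_j):
  r[X,X] = 1 (diagonal).
  r[X,Y] = -4.4167 / (2.9861 · 2.63) = -4.4167 / 7.8533 = -0.5624
  r[Y,Y] = 1 (diagonal).

R is symmetric with unit diagonal. Assembling:

R = [[1, -0.5624],
 [-0.5624, 1]]


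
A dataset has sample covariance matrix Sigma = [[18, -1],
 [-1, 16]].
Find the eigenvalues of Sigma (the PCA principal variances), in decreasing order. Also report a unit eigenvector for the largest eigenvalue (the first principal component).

Step 1 — characteristic polynomial of 2×2 Sigma:
  det(Sigma - λI) = λ² - trace · λ + det = 0.
  trace = 18 + 16 = 34, det = 18·16 - (-1)² = 287.
Step 2 — discriminant:
  Δ = trace² - 4·det = 1156 - 1148 = 8.
Step 3 — eigenvalues:
  λ = (trace ± √Δ)/2 = (34 ± 2.8284)/2,
  λ_1 = 18.4142,  λ_2 = 15.5858.

Step 4 — unit eigenvector for λ_1: solve (Sigma - λ_1 I)v = 0. First row:
  (18 - 18.4142)·v_x + (-1)·v_y = 0, i.e. (-0.4142)·v_x + (-1)·v_y = 0,
  so v ∝ (b, λ_1 - a) = (-1, 0.4142); multiply by -1 so the first entry is positive: u = (1, -0.4142).
  ||u|| = √((1)² + (-0.4142)²) = √(1.1716) ≈ 1.0824,
  v_1 = u/||u|| ≈ (0.9239, -0.3827) (||v_1|| = 1).

λ_1 = 18.4142,  λ_2 = 15.5858;  v_1 ≈ (0.9239, -0.3827)


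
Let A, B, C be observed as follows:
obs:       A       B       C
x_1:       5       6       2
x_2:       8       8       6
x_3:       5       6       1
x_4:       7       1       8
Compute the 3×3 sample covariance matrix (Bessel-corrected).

Step 1 — column means:
  mean(A) = (5 + 8 + 5 + 7) / 4 = 25/4 = 6.25
  mean(B) = (6 + 8 + 6 + 1) / 4 = 21/4 = 5.25
  mean(C) = (2 + 6 + 1 + 8) / 4 = 17/4 = 4.25

Step 2 — sample covariance S[i,j] = (1/(n-1)) · Σ_k (x_{k,i} - mean_i) · (x_{k,j} - mean_j), with n-1 = 3.
  S[A,A] = ((-1.25)·(-1.25) + (1.75)·(1.75) + (-1.25)·(-1.25) + (0.75)·(0.75)) / 3 = 6.75/3 = 2.25
  S[A,B] = ((-1.25)·(0.75) + (1.75)·(2.75) + (-1.25)·(0.75) + (0.75)·(-4.25)) / 3 = -0.25/3 = -0.0833
  S[A,C] = ((-1.25)·(-2.25) + (1.75)·(1.75) + (-1.25)·(-3.25) + (0.75)·(3.75)) / 3 = 12.75/3 = 4.25
  S[B,B] = ((0.75)·(0.75) + (2.75)·(2.75) + (0.75)·(0.75) + (-4.25)·(-4.25)) / 3 = 26.75/3 = 8.9167
  S[B,C] = ((0.75)·(-2.25) + (2.75)·(1.75) + (0.75)·(-3.25) + (-4.25)·(3.75)) / 3 = -15.25/3 = -5.0833
  S[C,C] = ((-2.25)·(-2.25) + (1.75)·(1.75) + (-3.25)·(-3.25) + (3.75)·(3.75)) / 3 = 32.75/3 = 10.9167

S is symmetric (S[j,i] = S[i,j]). Assembling:

S = [[2.25, -0.0833, 4.25],
 [-0.0833, 8.9167, -5.0833],
 [4.25, -5.0833, 10.9167]]


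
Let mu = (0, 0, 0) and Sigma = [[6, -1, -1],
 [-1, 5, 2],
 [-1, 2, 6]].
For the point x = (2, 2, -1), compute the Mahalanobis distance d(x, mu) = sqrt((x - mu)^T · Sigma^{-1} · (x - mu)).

Step 1 — centre the observation: (x - mu) = (2, 2, -1).

Step 2 — invert Sigma (cofactor / det for 3×3, or solve directly):
  Sigma^{-1} = [[0.1745, 0.0268, 0.0201],
 [0.0268, 0.2349, -0.0738],
 [0.0201, -0.0738, 0.1946]].

Step 3 — form the quadratic (x - mu)^T · Sigma^{-1} · (x - mu):
  Sigma^{-1} · (x - mu) = (0.3826, 0.5973, -0.302).
  (x - mu)^T · [Sigma^{-1} · (x - mu)] = (2)·(0.3826) + (2)·(0.5973) + (-1)·(-0.302) = 2.2617.

Step 4 — take square root: d = √(2.2617) ≈ 1.5039.

d(x, mu) = √(2.2617) ≈ 1.5039


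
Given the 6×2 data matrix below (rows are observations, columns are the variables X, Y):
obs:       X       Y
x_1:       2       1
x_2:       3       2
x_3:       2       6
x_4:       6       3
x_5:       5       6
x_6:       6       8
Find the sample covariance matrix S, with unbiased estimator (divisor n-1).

Step 1 — column means:
  mean(X) = (2 + 3 + 2 + 6 + 5 + 6) / 6 = 24/6 = 4
  mean(Y) = (1 + 2 + 6 + 3 + 6 + 8) / 6 = 26/6 = 4.3333

Step 2 — sample covariance S[i,j] = (1/(n-1)) · Σ_k (x_{k,i} - mean_i) · (x_{k,j} - mean_j), with n-1 = 5.
  S[X,X] = ((-2)·(-2) + (-1)·(-1) + (-2)·(-2) + (2)·(2) + (1)·(1) + (2)·(2)) / 5 = 18/5 = 3.6
  S[X,Y] = ((-2)·(-3.3333) + (-1)·(-2.3333) + (-2)·(1.6667) + (2)·(-1.3333) + (1)·(1.6667) + (2)·(3.6667)) / 5 = 12/5 = 2.4
  S[Y,Y] = ((-3.3333)·(-3.3333) + (-2.3333)·(-2.3333) + (1.6667)·(1.6667) + (-1.3333)·(-1.3333) + (1.6667)·(1.6667) + (3.6667)·(3.6667)) / 5 = 37.3333/5 = 7.4667

S is symmetric (S[j,i] = S[i,j]). Assembling:

S = [[3.6, 2.4],
 [2.4, 7.4667]]


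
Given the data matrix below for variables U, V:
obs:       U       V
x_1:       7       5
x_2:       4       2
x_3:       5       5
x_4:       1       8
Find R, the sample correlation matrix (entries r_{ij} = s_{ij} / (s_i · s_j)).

Step 1 — column means:
  mean(U) = (7 + 4 + 5 + 1) / 4 = 17/4 = 4.25
  mean(V) = (5 + 2 + 5 + 8) / 4 = 20/4 = 5

Step 2 — sample variances and covariances s[i,j] = (1/(n-1)) · Σ_k (x_{k,i} - mean_i) · (x_{k,j} - mean_j), with n-1 = 3:
  s[U,U] = ((2.75)·(2.75) + (-0.25)·(-0.25) + (0.75)·(0.75) + (-3.25)·(-3.25)) / 3 = 18.75/3 = 6.25
  s[U,V] = ((2.75)·(0) + (-0.25)·(-3) + (0.75)·(0) + (-3.25)·(3)) / 3 = -9/3 = -3
  s[V,V] = ((0)·(0) + (-3)·(-3) + (0)·(0) + (3)·(3)) / 3 = 18/3 = 6
  Sample standard deviations s_i = √(s[i,i]):
  s(U) = √(6.25) = 2.5
  s(V) = √(6) = 2.4495

Step 3 — r_{ij} = s_{ij} / (s_i · s_j):
  r[U,U] = 1 (diagonal).
  r[U,V] = -3 / (2.5 · 2.4495) = -3 / 6.1237 = -0.4899
  r[V,V] = 1 (diagonal).

R is symmetric with unit diagonal. Assembling:

R = [[1, -0.4899],
 [-0.4899, 1]]


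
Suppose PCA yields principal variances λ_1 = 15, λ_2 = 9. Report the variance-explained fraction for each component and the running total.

Step 1 — total variance = trace(Sigma) = Σ λ_i = 15 + 9 = 24.

Step 2 — fraction explained by component i = λ_i / Σ λ:
  PC1: 15/24 = 0.625
  PC2: 9/24 = 0.375

Step 3 — cumulative fraction after k components = (λ_1 + ... + λ_k) / Σ λ:
  k = 1: 15/24 = 0.625
  k = 2: (15 + 9)/24 = 24/24 = 1

Summary (fraction, with percent):

explained: PC1 0.625 (62.5%), PC2 0.375 (37.5%);  cumulative: 0.625, 1


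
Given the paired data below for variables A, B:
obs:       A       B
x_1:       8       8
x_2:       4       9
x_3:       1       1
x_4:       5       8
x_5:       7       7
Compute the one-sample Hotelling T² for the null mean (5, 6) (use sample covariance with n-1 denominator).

Step 1 — sample mean vector:
  mean(A) = (8 + 4 + 1 + 5 + 7) / 5 = 25/5 = 5
  mean(B) = (8 + 9 + 1 + 8 + 7) / 5 = 33/5 = 6.6
  x̄ = (5, 6.6),  deviation x̄ - mu_0 = (5, 6.6) - (5, 6) = (0, 0.6).

Step 2 — sample covariance matrix, S[i,j] = (1/(n-1)) · Σ_k (x_{k,i} - mean_i) · (x_{k,j} - mean_j), divisor n-1 = 4:
  S[A,A] = ((3)·(3) + (-1)·(-1) + (-4)·(-4) + (0)·(0) + (2)·(2)) / 4 = 30/4 = 7.5
  S[A,B] = ((3)·(1.4) + (-1)·(2.4) + (-4)·(-5.6) + (0)·(1.4) + (2)·(0.4)) / 4 = 25/4 = 6.25
  S[B,B] = ((1.4)·(1.4) + (2.4)·(2.4) + (-5.6)·(-5.6) + (1.4)·(1.4) + (0.4)·(0.4)) / 4 = 41.2/4 = 10.3
  S = [[7.5, 6.25],
 [6.25, 10.3]].

Step 3 — invert S. det(S) = 7.5·10.3 - (6.25)² = 38.1875.
  S^{-1} = (1/det) · [[d, -b], [-b, a]] = [[0.2697, -0.1637],
 [-0.1637, 0.1964]].

Step 4 — quadratic form (x̄ - mu_0)^T · S^{-1} · (x̄ - mu_0):
  S^{-1} · (x̄ - mu_0) = (-0.0982, 0.1178),
  (x̄ - mu_0)^T · [...] = (0)·(-0.0982) + (0.6)·(0.1178) = 0.0707.

Step 5 — scale by n: T² = 5 · 0.0707 = 0.3535.

T² ≈ 0.3535


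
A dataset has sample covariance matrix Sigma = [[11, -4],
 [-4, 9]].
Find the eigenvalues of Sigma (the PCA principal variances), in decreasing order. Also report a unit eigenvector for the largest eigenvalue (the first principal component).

Step 1 — characteristic polynomial of 2×2 Sigma:
  det(Sigma - λI) = λ² - trace · λ + det = 0.
  trace = 11 + 9 = 20, det = 11·9 - (-4)² = 83.
Step 2 — discriminant:
  Δ = trace² - 4·det = 400 - 332 = 68.
Step 3 — eigenvalues:
  λ = (trace ± √Δ)/2 = (20 ± 8.2462)/2,
  λ_1 = 14.1231,  λ_2 = 5.8769.

Step 4 — unit eigenvector for λ_1: solve (Sigma - λ_1 I)v = 0. First row:
  (11 - 14.1231)·v_x + (-4)·v_y = 0, i.e. (-3.1231)·v_x + (-4)·v_y = 0,
  so v ∝ (b, λ_1 - a) = (-4, 3.1231); multiply by -1 so the first entry is positive: u = (4, -3.1231).
  ||u|| = √((4)² + (-3.1231)²) = √(25.7538) ≈ 5.0748,
  v_1 = u/||u|| ≈ (0.7882, -0.6154) (||v_1|| = 1).

λ_1 = 14.1231,  λ_2 = 5.8769;  v_1 ≈ (0.7882, -0.6154)


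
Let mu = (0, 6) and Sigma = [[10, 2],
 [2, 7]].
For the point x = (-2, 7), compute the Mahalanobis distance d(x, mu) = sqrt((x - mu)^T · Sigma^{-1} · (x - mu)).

Step 1 — centre the observation: (x - mu) = (-2, 1).

Step 2 — invert Sigma. det(Sigma) = 10·7 - (2)² = 66.
  Sigma^{-1} = (1/det) · [[d, -b], [-b, a]] = [[0.1061, -0.0303],
 [-0.0303, 0.1515]].

Step 3 — form the quadratic (x - mu)^T · Sigma^{-1} · (x - mu):
  Sigma^{-1} · (x - mu) = (-0.2424, 0.2121).
  (x - mu)^T · [Sigma^{-1} · (x - mu)] = (-2)·(-0.2424) + (1)·(0.2121) = 0.697.

Step 4 — take square root: d = √(0.697) ≈ 0.8348.

d(x, mu) = √(0.697) ≈ 0.8348


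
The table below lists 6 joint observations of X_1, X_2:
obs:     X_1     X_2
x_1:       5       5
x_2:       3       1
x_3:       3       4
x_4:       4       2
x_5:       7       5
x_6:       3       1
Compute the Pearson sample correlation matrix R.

Step 1 — column means:
  mean(X_1) = (5 + 3 + 3 + 4 + 7 + 3) / 6 = 25/6 = 4.1667
  mean(X_2) = (5 + 1 + 4 + 2 + 5 + 1) / 6 = 18/6 = 3

Step 2 — sample variances and covariances s[i,j] = (1/(n-1)) · Σ_k (x_{k,i} - mean_i) · (x_{k,j} - mean_j), with n-1 = 5:
  s[X_1,X_1] = ((0.8333)·(0.8333) + (-1.1667)·(-1.1667) + (-1.1667)·(-1.1667) + (-0.1667)·(-0.1667) + (2.8333)·(2.8333) + (-1.1667)·(-1.1667)) / 5 = 12.8333/5 = 2.5667
  s[X_1,X_2] = ((0.8333)·(2) + (-1.1667)·(-2) + (-1.1667)·(1) + (-0.1667)·(-1) + (2.8333)·(2) + (-1.1667)·(-2)) / 5 = 11/5 = 2.2
  s[X_2,X_2] = ((2)·(2) + (-2)·(-2) + (1)·(1) + (-1)·(-1) + (2)·(2) + (-2)·(-2)) / 5 = 18/5 = 3.6
  Sample standard deviations s_i = √(s[i,i]):
  s(X_1) = √(2.5667) = 1.6021
  s(X_2) = √(3.6) = 1.8974

Step 3 — r_{ij} = s_{ij} / (s_i · s_j):
  r[X_1,X_1] = 1 (diagonal).
  r[X_1,X_2] = 2.2 / (1.6021 · 1.8974) = 2.2 / 3.0397 = 0.7237
  r[X_2,X_2] = 1 (diagonal).

R is symmetric with unit diagonal. Assembling:

R = [[1, 0.7237],
 [0.7237, 1]]


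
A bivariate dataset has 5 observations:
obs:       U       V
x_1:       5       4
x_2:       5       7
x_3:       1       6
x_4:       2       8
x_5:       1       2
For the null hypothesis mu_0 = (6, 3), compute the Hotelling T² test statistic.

Step 1 — sample mean vector:
  mean(U) = (5 + 5 + 1 + 2 + 1) / 5 = 14/5 = 2.8
  mean(V) = (4 + 7 + 6 + 8 + 2) / 5 = 27/5 = 5.4
  x̄ = (2.8, 5.4),  deviation x̄ - mu_0 = (2.8, 5.4) - (6, 3) = (-3.2, 2.4).

Step 2 — sample covariance matrix, S[i,j] = (1/(n-1)) · Σ_k (x_{k,i} - mean_i) · (x_{k,j} - mean_j), divisor n-1 = 4:
  S[U,U] = ((2.2)·(2.2) + (2.2)·(2.2) + (-1.8)·(-1.8) + (-0.8)·(-0.8) + (-1.8)·(-1.8)) / 4 = 16.8/4 = 4.2
  S[U,V] = ((2.2)·(-1.4) + (2.2)·(1.6) + (-1.8)·(0.6) + (-0.8)·(2.6) + (-1.8)·(-3.4)) / 4 = 3.4/4 = 0.85
  S[V,V] = ((-1.4)·(-1.4) + (1.6)·(1.6) + (0.6)·(0.6) + (2.6)·(2.6) + (-3.4)·(-3.4)) / 4 = 23.2/4 = 5.8
  S = [[4.2, 0.85],
 [0.85, 5.8]].

Step 3 — invert S. det(S) = 4.2·5.8 - (0.85)² = 23.6375.
  S^{-1} = (1/det) · [[d, -b], [-b, a]] = [[0.2454, -0.036],
 [-0.036, 0.1777]].

Step 4 — quadratic form (x̄ - mu_0)^T · S^{-1} · (x̄ - mu_0):
  S^{-1} · (x̄ - mu_0) = (-0.8715, 0.5415),
  (x̄ - mu_0)^T · [...] = (-3.2)·(-0.8715) + (2.4)·(0.5415) = 4.0884.

Step 5 — scale by n: T² = 5 · 4.0884 = 20.4421.

T² ≈ 20.4421


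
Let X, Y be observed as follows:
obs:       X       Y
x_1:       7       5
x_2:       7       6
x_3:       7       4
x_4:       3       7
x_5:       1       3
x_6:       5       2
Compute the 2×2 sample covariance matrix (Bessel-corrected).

Step 1 — column means:
  mean(X) = (7 + 7 + 7 + 3 + 1 + 5) / 6 = 30/6 = 5
  mean(Y) = (5 + 6 + 4 + 7 + 3 + 2) / 6 = 27/6 = 4.5

Step 2 — sample covariance S[i,j] = (1/(n-1)) · Σ_k (x_{k,i} - mean_i) · (x_{k,j} - mean_j), with n-1 = 5.
  S[X,X] = ((2)·(2) + (2)·(2) + (2)·(2) + (-2)·(-2) + (-4)·(-4) + (0)·(0)) / 5 = 32/5 = 6.4
  S[X,Y] = ((2)·(0.5) + (2)·(1.5) + (2)·(-0.5) + (-2)·(2.5) + (-4)·(-1.5) + (0)·(-2.5)) / 5 = 4/5 = 0.8
  S[Y,Y] = ((0.5)·(0.5) + (1.5)·(1.5) + (-0.5)·(-0.5) + (2.5)·(2.5) + (-1.5)·(-1.5) + (-2.5)·(-2.5)) / 5 = 17.5/5 = 3.5

S is symmetric (S[j,i] = S[i,j]). Assembling:

S = [[6.4, 0.8],
 [0.8, 3.5]]


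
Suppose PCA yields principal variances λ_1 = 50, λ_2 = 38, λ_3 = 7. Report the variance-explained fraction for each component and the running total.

Step 1 — total variance = trace(Sigma) = Σ λ_i = 50 + 38 + 7 = 95.

Step 2 — fraction explained by component i = λ_i / Σ λ:
  PC1: 50/95 = 0.5263
  PC2: 38/95 = 0.4
  PC3: 7/95 = 0.0737

Step 3 — cumulative fraction after k components = (λ_1 + ... + λ_k) / Σ λ:
  k = 1: 50/95 = 0.5263
  k = 2: (50 + 38)/95 = 88/95 = 0.9263
  k = 3: (50 + 38 + 7)/95 = 95/95 = 1

Summary (fraction, with percent):

explained: PC1 0.5263 (52.63%), PC2 0.4 (40%), PC3 0.0737 (7.37%);  cumulative: 0.5263, 0.9263, 1


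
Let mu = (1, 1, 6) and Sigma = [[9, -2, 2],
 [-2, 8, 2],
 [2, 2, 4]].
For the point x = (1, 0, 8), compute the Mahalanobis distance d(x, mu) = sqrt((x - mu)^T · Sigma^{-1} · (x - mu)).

Step 1 — centre the observation: (x - mu) = (0, -1, 2).

Step 2 — invert Sigma (cofactor / det for 3×3, or solve directly):
  Sigma^{-1} = [[0.1489, 0.0638, -0.1064],
 [0.0638, 0.1702, -0.117],
 [-0.1064, -0.117, 0.3617]].

Step 3 — form the quadratic (x - mu)^T · Sigma^{-1} · (x - mu):
  Sigma^{-1} · (x - mu) = (-0.2766, -0.4043, 0.8404).
  (x - mu)^T · [Sigma^{-1} · (x - mu)] = (0)·(-0.2766) + (-1)·(-0.4043) + (2)·(0.8404) = 2.0851.

Step 4 — take square root: d = √(2.0851) ≈ 1.444.

d(x, mu) = √(2.0851) ≈ 1.444


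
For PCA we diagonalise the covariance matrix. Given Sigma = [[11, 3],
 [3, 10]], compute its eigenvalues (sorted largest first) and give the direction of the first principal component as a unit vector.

Step 1 — characteristic polynomial of 2×2 Sigma:
  det(Sigma - λI) = λ² - trace · λ + det = 0.
  trace = 11 + 10 = 21, det = 11·10 - (3)² = 101.
Step 2 — discriminant:
  Δ = trace² - 4·det = 441 - 404 = 37.
Step 3 — eigenvalues:
  λ = (trace ± √Δ)/2 = (21 ± 6.0828)/2,
  λ_1 = 13.5414,  λ_2 = 7.4586.

Step 4 — unit eigenvector for λ_1: solve (Sigma - λ_1 I)v = 0. First row:
  (11 - 13.5414)·v_x + (3)·v_y = 0, i.e. (-2.5414)·v_x + (3)·v_y = 0,
  so v ∝ (b, λ_1 - a) = (3, 2.5414) = u.
  ||u|| = √((3)² + (2.5414)²) = √(15.4586) ≈ 3.9317,
  v_1 = u/||u|| ≈ (0.763, 0.6464) (||v_1|| = 1).

λ_1 = 13.5414,  λ_2 = 7.4586;  v_1 ≈ (0.763, 0.6464)


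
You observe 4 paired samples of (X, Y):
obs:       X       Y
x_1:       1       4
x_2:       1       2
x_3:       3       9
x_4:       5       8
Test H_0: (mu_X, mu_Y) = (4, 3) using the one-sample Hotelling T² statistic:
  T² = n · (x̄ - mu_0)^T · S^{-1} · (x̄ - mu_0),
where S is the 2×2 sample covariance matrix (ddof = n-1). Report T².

Step 1 — sample mean vector:
  mean(X) = (1 + 1 + 3 + 5) / 4 = 10/4 = 2.5
  mean(Y) = (4 + 2 + 9 + 8) / 4 = 23/4 = 5.75
  x̄ = (2.5, 5.75),  deviation x̄ - mu_0 = (2.5, 5.75) - (4, 3) = (-1.5, 2.75).

Step 2 — sample covariance matrix, S[i,j] = (1/(n-1)) · Σ_k (x_{k,i} - mean_i) · (x_{k,j} - mean_j), divisor n-1 = 3:
  S[X,X] = ((-1.5)·(-1.5) + (-1.5)·(-1.5) + (0.5)·(0.5) + (2.5)·(2.5)) / 3 = 11/3 = 3.6667
  S[X,Y] = ((-1.5)·(-1.75) + (-1.5)·(-3.75) + (0.5)·(3.25) + (2.5)·(2.25)) / 3 = 15.5/3 = 5.1667
  S[Y,Y] = ((-1.75)·(-1.75) + (-3.75)·(-3.75) + (3.25)·(3.25) + (2.25)·(2.25)) / 3 = 32.75/3 = 10.9167
  S = [[3.6667, 5.1667],
 [5.1667, 10.9167]].

Step 3 — invert S. det(S) = 3.6667·10.9167 - (5.1667)² = 13.3333.
  S^{-1} = (1/det) · [[d, -b], [-b, a]] = [[0.8188, -0.3875],
 [-0.3875, 0.275]].

Step 4 — quadratic form (x̄ - mu_0)^T · S^{-1} · (x̄ - mu_0):
  S^{-1} · (x̄ - mu_0) = (-2.2937, 1.3375),
  (x̄ - mu_0)^T · [...] = (-1.5)·(-2.2937) + (2.75)·(1.3375) = 7.1187.

Step 5 — scale by n: T² = 4 · 7.1187 = 28.475.

T² ≈ 28.475


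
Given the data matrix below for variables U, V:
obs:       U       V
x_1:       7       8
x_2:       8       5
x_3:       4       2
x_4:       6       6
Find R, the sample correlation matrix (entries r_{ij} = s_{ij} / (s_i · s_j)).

Step 1 — column means:
  mean(U) = (7 + 8 + 4 + 6) / 4 = 25/4 = 6.25
  mean(V) = (8 + 5 + 2 + 6) / 4 = 21/4 = 5.25

Step 2 — sample variances and covariances s[i,j] = (1/(n-1)) · Σ_k (x_{k,i} - mean_i) · (x_{k,j} - mean_j), with n-1 = 3:
  s[U,U] = ((0.75)·(0.75) + (1.75)·(1.75) + (-2.25)·(-2.25) + (-0.25)·(-0.25)) / 3 = 8.75/3 = 2.9167
  s[U,V] = ((0.75)·(2.75) + (1.75)·(-0.25) + (-2.25)·(-3.25) + (-0.25)·(0.75)) / 3 = 8.75/3 = 2.9167
  s[V,V] = ((2.75)·(2.75) + (-0.25)·(-0.25) + (-3.25)·(-3.25) + (0.75)·(0.75)) / 3 = 18.75/3 = 6.25
  Sample standard deviations s_i = √(s[i,i]):
  s(U) = √(2.9167) = 1.7078
  s(V) = √(6.25) = 2.5

Step 3 — r_{ij} = s_{ij} / (s_i · s_j):
  r[U,U] = 1 (diagonal).
  r[U,V] = 2.9167 / (1.7078 · 2.5) = 2.9167 / 4.2696 = 0.6831
  r[V,V] = 1 (diagonal).

R is symmetric with unit diagonal. Assembling:

R = [[1, 0.6831],
 [0.6831, 1]]


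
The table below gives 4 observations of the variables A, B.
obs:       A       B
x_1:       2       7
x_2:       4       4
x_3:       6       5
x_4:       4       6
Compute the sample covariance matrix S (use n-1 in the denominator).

Step 1 — column means:
  mean(A) = (2 + 4 + 6 + 4) / 4 = 16/4 = 4
  mean(B) = (7 + 4 + 5 + 6) / 4 = 22/4 = 5.5

Step 2 — sample covariance S[i,j] = (1/(n-1)) · Σ_k (x_{k,i} - mean_i) · (x_{k,j} - mean_j), with n-1 = 3.
  S[A,A] = ((-2)·(-2) + (0)·(0) + (2)·(2) + (0)·(0)) / 3 = 8/3 = 2.6667
  S[A,B] = ((-2)·(1.5) + (0)·(-1.5) + (2)·(-0.5) + (0)·(0.5)) / 3 = -4/3 = -1.3333
  S[B,B] = ((1.5)·(1.5) + (-1.5)·(-1.5) + (-0.5)·(-0.5) + (0.5)·(0.5)) / 3 = 5/3 = 1.6667

S is symmetric (S[j,i] = S[i,j]). Assembling:

S = [[2.6667, -1.3333],
 [-1.3333, 1.6667]]


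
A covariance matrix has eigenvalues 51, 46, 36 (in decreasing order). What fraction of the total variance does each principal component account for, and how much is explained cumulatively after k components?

Step 1 — total variance = trace(Sigma) = Σ λ_i = 51 + 46 + 36 = 133.

Step 2 — fraction explained by component i = λ_i / Σ λ:
  PC1: 51/133 = 0.3835
  PC2: 46/133 = 0.3459
  PC3: 36/133 = 0.2707

Step 3 — cumulative fraction after k components = (λ_1 + ... + λ_k) / Σ λ:
  k = 1: 51/133 = 0.3835
  k = 2: (51 + 46)/133 = 97/133 = 0.7293
  k = 3: (51 + 46 + 36)/133 = 133/133 = 1

Summary (fraction, with percent):

explained: PC1 0.3835 (38.35%), PC2 0.3459 (34.59%), PC3 0.2707 (27.07%);  cumulative: 0.3835, 0.7293, 1


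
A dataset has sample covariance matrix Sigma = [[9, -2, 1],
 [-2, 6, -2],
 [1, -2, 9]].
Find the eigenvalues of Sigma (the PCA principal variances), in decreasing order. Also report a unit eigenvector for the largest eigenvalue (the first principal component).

Step 1 — characteristic polynomial p(λ) = det(λI - Sigma) = λ³ - tr·λ² + c_1·λ - det, where tr = trace, c_1 = sum of the principal 2×2 minors, det = det(Sigma):
  tr = 9 + 6 + 9 = 24,
  c_1 = (9·6 - (-2)²) + (9·9 - (1)²) + (6·9 - (-2)²) = 50 + 80 + 50 = 180,
  det = 9·(6·9 - (-2)²) - (-2)·((-2)·9 - (-2)·(1)) + (1)·((-2)·(-2) - 6·(1)) = 9·(50) - (-2)·(-16) + (1)·(-2) = 416.
  So p(λ) = λ³ - 24λ² + 180λ - 416.
Step 2 — look for an integer root (rational root theorem: any rational root is an integer divisor of 416). Testing λ = 8:
  p(8) = 512 - 1536 + 1440 - 416 = 0  ✓
  Dividing out (λ - 8): p(λ) = (λ - 8)(λ² - 16λ + 52).
Step 3 — remaining eigenvalues from the quadratic λ² - 16λ + 52 = 0:
  Δ = 16² - 4·52 = 256 - 208 = 48,  λ = (16 ± √48)/2 = (16 ± 6.9282)/2 ≈ 11.4641 or 4.5359.
  Sorted: λ_1 = 11.4641,  λ_2 = 8,  λ_3 = 4.5359  (check: sum = 24 = tr ✓).

Step 4 — unit eigenvector for λ_1 ≈ 11.4641: v spans the null space of (Sigma - λ_1 I), whose rows are
  r_1 = (-2.4641, -2, 1),  r_2 = (-2, -5.4641, -2),  r_3 = (1, -2, -2.4641).
  v is orthogonal to every row, so take v ∝ r_1 × r_2 = ((-2)·(-2) - (1)·(-5.4641), (1)·(-2) - (-2.4641)·(-2), (-2.4641)·(-5.4641) - (-2)·(-2)) ≈ (9.4641, -6.9282, 9.4641).
  Let u = (9.4641, -6.9282, 9.4641).
  ||u|| = √((9.4641)² + (-6.9282)² + (9.4641)²) = √(227.1384) ≈ 15.0711,  v_1 = u/||u|| ≈ (0.628, -0.4597, 0.628) (||v_1|| = 1).

λ_1 = 11.4641,  λ_2 = 8,  λ_3 = 4.5359;  v_1 ≈ (0.628, -0.4597, 0.628)


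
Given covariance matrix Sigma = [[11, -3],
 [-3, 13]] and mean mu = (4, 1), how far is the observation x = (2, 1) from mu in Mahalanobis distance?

Step 1 — centre the observation: (x - mu) = (-2, 0).

Step 2 — invert Sigma. det(Sigma) = 11·13 - (-3)² = 134.
  Sigma^{-1} = (1/det) · [[d, -b], [-b, a]] = [[0.097, 0.0224],
 [0.0224, 0.0821]].

Step 3 — form the quadratic (x - mu)^T · Sigma^{-1} · (x - mu):
  Sigma^{-1} · (x - mu) = (-0.194, -0.0448).
  (x - mu)^T · [Sigma^{-1} · (x - mu)] = (-2)·(-0.194) + (0)·(-0.0448) = 0.3881.

Step 4 — take square root: d = √(0.3881) ≈ 0.6229.

d(x, mu) = √(0.3881) ≈ 0.6229


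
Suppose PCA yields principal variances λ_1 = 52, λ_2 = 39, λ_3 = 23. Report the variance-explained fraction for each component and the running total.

Step 1 — total variance = trace(Sigma) = Σ λ_i = 52 + 39 + 23 = 114.

Step 2 — fraction explained by component i = λ_i / Σ λ:
  PC1: 52/114 = 0.4561
  PC2: 39/114 = 0.3421
  PC3: 23/114 = 0.2018

Step 3 — cumulative fraction after k components = (λ_1 + ... + λ_k) / Σ λ:
  k = 1: 52/114 = 0.4561
  k = 2: (52 + 39)/114 = 91/114 = 0.7982
  k = 3: (52 + 39 + 23)/114 = 114/114 = 1

Summary (fraction, with percent):

explained: PC1 0.4561 (45.61%), PC2 0.3421 (34.21%), PC3 0.2018 (20.18%);  cumulative: 0.4561, 0.7982, 1


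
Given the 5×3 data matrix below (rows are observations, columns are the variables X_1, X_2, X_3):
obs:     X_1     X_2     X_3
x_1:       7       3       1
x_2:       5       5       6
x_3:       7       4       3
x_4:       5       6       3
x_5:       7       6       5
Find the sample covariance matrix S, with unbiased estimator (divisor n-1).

Step 1 — column means:
  mean(X_1) = (7 + 5 + 7 + 5 + 7) / 5 = 31/5 = 6.2
  mean(X_2) = (3 + 5 + 4 + 6 + 6) / 5 = 24/5 = 4.8
  mean(X_3) = (1 + 6 + 3 + 3 + 5) / 5 = 18/5 = 3.6

Step 2 — sample covariance S[i,j] = (1/(n-1)) · Σ_k (x_{k,i} - mean_i) · (x_{k,j} - mean_j), with n-1 = 4.
  S[X_1,X_1] = ((0.8)·(0.8) + (-1.2)·(-1.2) + (0.8)·(0.8) + (-1.2)·(-1.2) + (0.8)·(0.8)) / 4 = 4.8/4 = 1.2
  S[X_1,X_2] = ((0.8)·(-1.8) + (-1.2)·(0.2) + (0.8)·(-0.8) + (-1.2)·(1.2) + (0.8)·(1.2)) / 4 = -2.8/4 = -0.7
  S[X_1,X_3] = ((0.8)·(-2.6) + (-1.2)·(2.4) + (0.8)·(-0.6) + (-1.2)·(-0.6) + (0.8)·(1.4)) / 4 = -3.6/4 = -0.9
  S[X_2,X_2] = ((-1.8)·(-1.8) + (0.2)·(0.2) + (-0.8)·(-0.8) + (1.2)·(1.2) + (1.2)·(1.2)) / 4 = 6.8/4 = 1.7
  S[X_2,X_3] = ((-1.8)·(-2.6) + (0.2)·(2.4) + (-0.8)·(-0.6) + (1.2)·(-0.6) + (1.2)·(1.4)) / 4 = 6.6/4 = 1.65
  S[X_3,X_3] = ((-2.6)·(-2.6) + (2.4)·(2.4) + (-0.6)·(-0.6) + (-0.6)·(-0.6) + (1.4)·(1.4)) / 4 = 15.2/4 = 3.8

S is symmetric (S[j,i] = S[i,j]). Assembling:

S = [[1.2, -0.7, -0.9],
 [-0.7, 1.7, 1.65],
 [-0.9, 1.65, 3.8]]


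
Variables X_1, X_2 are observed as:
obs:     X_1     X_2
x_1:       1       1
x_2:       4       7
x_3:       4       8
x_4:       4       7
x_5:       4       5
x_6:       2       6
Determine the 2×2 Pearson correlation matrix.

Step 1 — column means:
  mean(X_1) = (1 + 4 + 4 + 4 + 4 + 2) / 6 = 19/6 = 3.1667
  mean(X_2) = (1 + 7 + 8 + 7 + 5 + 6) / 6 = 34/6 = 5.6667

Step 2 — sample variances and covariances s[i,j] = (1/(n-1)) · Σ_k (x_{k,i} - mean_i) · (x_{k,j} - mean_j), with n-1 = 5:
  s[X_1,X_1] = ((-2.1667)·(-2.1667) + (0.8333)·(0.8333) + (0.8333)·(0.8333) + (0.8333)·(0.8333) + (0.8333)·(0.8333) + (-1.1667)·(-1.1667)) / 5 = 8.8333/5 = 1.7667
  s[X_1,X_2] = ((-2.1667)·(-4.6667) + (0.8333)·(1.3333) + (0.8333)·(2.3333) + (0.8333)·(1.3333) + (0.8333)·(-0.6667) + (-1.1667)·(0.3333)) / 5 = 13.3333/5 = 2.6667
  s[X_2,X_2] = ((-4.6667)·(-4.6667) + (1.3333)·(1.3333) + (2.3333)·(2.3333) + (1.3333)·(1.3333) + (-0.6667)·(-0.6667) + (0.3333)·(0.3333)) / 5 = 31.3333/5 = 6.2667
  Sample standard deviations s_i = √(s[i,i]):
  s(X_1) = √(1.7667) = 1.3292
  s(X_2) = √(6.2667) = 2.5033

Step 3 — r_{ij} = s_{ij} / (s_i · s_j):
  r[X_1,X_1] = 1 (diagonal).
  r[X_1,X_2] = 2.6667 / (1.3292 · 2.5033) = 2.6667 / 3.3273 = 0.8014
  r[X_2,X_2] = 1 (diagonal).

R is symmetric with unit diagonal. Assembling:

R = [[1, 0.8014],
 [0.8014, 1]]


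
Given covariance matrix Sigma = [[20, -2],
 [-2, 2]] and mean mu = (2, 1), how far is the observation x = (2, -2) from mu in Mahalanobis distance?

Step 1 — centre the observation: (x - mu) = (0, -3).

Step 2 — invert Sigma. det(Sigma) = 20·2 - (-2)² = 36.
  Sigma^{-1} = (1/det) · [[d, -b], [-b, a]] = [[0.0556, 0.0556],
 [0.0556, 0.5556]].

Step 3 — form the quadratic (x - mu)^T · Sigma^{-1} · (x - mu):
  Sigma^{-1} · (x - mu) = (-0.1667, -1.6667).
  (x - mu)^T · [Sigma^{-1} · (x - mu)] = (0)·(-0.1667) + (-3)·(-1.6667) = 5.

Step 4 — take square root: d = √(5) ≈ 2.2361.

d(x, mu) = √(5) ≈ 2.2361


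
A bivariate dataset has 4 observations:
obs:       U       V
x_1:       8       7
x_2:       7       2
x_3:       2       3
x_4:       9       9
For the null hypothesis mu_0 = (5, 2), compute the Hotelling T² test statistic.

Step 1 — sample mean vector:
  mean(U) = (8 + 7 + 2 + 9) / 4 = 26/4 = 6.5
  mean(V) = (7 + 2 + 3 + 9) / 4 = 21/4 = 5.25
  x̄ = (6.5, 5.25),  deviation x̄ - mu_0 = (6.5, 5.25) - (5, 2) = (1.5, 3.25).

Step 2 — sample covariance matrix, S[i,j] = (1/(n-1)) · Σ_k (x_{k,i} - mean_i) · (x_{k,j} - mean_j), divisor n-1 = 3:
  S[U,U] = ((1.5)·(1.5) + (0.5)·(0.5) + (-4.5)·(-4.5) + (2.5)·(2.5)) / 3 = 29/3 = 9.6667
  S[U,V] = ((1.5)·(1.75) + (0.5)·(-3.25) + (-4.5)·(-2.25) + (2.5)·(3.75)) / 3 = 20.5/3 = 6.8333
  S[V,V] = ((1.75)·(1.75) + (-3.25)·(-3.25) + (-2.25)·(-2.25) + (3.75)·(3.75)) / 3 = 32.75/3 = 10.9167
  S = [[9.6667, 6.8333],
 [6.8333, 10.9167]].

Step 3 — invert S. det(S) = 9.6667·10.9167 - (6.8333)² = 58.8333.
  S^{-1} = (1/det) · [[d, -b], [-b, a]] = [[0.1856, -0.1161],
 [-0.1161, 0.1643]].

Step 4 — quadratic form (x̄ - mu_0)^T · S^{-1} · (x̄ - mu_0):
  S^{-1} · (x̄ - mu_0) = (-0.0992, 0.3598),
  (x̄ - mu_0)^T · [...] = (1.5)·(-0.0992) + (3.25)·(0.3598) = 1.0205.

Step 5 — scale by n: T² = 4 · 1.0205 = 4.0822.

T² ≈ 4.0822


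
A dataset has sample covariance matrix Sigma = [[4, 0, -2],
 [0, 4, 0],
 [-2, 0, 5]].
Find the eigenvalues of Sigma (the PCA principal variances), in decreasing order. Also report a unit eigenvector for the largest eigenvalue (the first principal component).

Step 1 — characteristic polynomial p(λ) = det(λI - Sigma) = λ³ - tr·λ² + c_1·λ - det, where tr = trace, c_1 = sum of the principal 2×2 minors, det = det(Sigma):
  tr = 4 + 4 + 5 = 13,
  c_1 = (4·4 - (0)²) + (4·5 - (-2)²) + (4·5 - (0)²) = 16 + 16 + 20 = 52,
  det = 4·(4·5 - (0)²) - (0)·((0)·5 - (0)·(-2)) + (-2)·((0)·(0) - 4·(-2)) = 4·(20) - (0)·(0) + (-2)·(8) = 64.
  So p(λ) = λ³ - 13λ² + 52λ - 64.
Step 2 — look for an integer root (rational root theorem: any rational root is an integer divisor of 64). Testing λ = 4:
  p(4) = 64 - 208 + 208 - 64 = 0  ✓
  Dividing out (λ - 4): p(λ) = (λ - 4)(λ² - 9λ + 16).
Step 3 — remaining eigenvalues from the quadratic λ² - 9λ + 16 = 0:
  Δ = 9² - 4·16 = 81 - 64 = 17,  λ = (9 ± √17)/2 = (9 ± 4.1231)/2 ≈ 6.5616 or 2.4384.
  Sorted: λ_1 = 6.5616,  λ_2 = 4,  λ_3 = 2.4384  (check: sum = 13 = tr ✓).

Step 4 — unit eigenvector for λ_1 ≈ 6.5616: v spans the null space of (Sigma - λ_1 I), whose rows are
  r_1 = (-2.5616, 0, -2),  r_2 = (0, -2.5616, 0),  r_3 = (-2, 0, -1.5616).
  v is orthogonal to every row, so take v ∝ r_1 × r_2 = ((0)·(0) - (-2)·(-2.5616), (-2)·(0) - (-2.5616)·(0), (-2.5616)·(-2.5616) - (0)·(0)) ≈ (-5.1231, 0, 6.5616).
  Rescale (multiply by -1 so the first nonzero entry is positive): u = (5.1231, 0, -6.5616).
  ||u|| = √((5.1231)² + (0)² + (-6.5616)²) = √(69.3002) ≈ 8.3247,  v_1 = u/||u|| ≈ (0.6154, 0, -0.7882) (||v_1|| = 1).

λ_1 = 6.5616,  λ_2 = 4,  λ_3 = 2.4384;  v_1 ≈ (0.6154, 0, -0.7882)


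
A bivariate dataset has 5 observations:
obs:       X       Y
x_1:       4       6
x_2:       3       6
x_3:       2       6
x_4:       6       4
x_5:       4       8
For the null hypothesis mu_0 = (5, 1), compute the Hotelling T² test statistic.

Step 1 — sample mean vector:
  mean(X) = (4 + 3 + 2 + 6 + 4) / 5 = 19/5 = 3.8
  mean(Y) = (6 + 6 + 6 + 4 + 8) / 5 = 30/5 = 6
  x̄ = (3.8, 6),  deviation x̄ - mu_0 = (3.8, 6) - (5, 1) = (-1.2, 5).

Step 2 — sample covariance matrix, S[i,j] = (1/(n-1)) · Σ_k (x_{k,i} - mean_i) · (x_{k,j} - mean_j), divisor n-1 = 4:
  S[X,X] = ((0.2)·(0.2) + (-0.8)·(-0.8) + (-1.8)·(-1.8) + (2.2)·(2.2) + (0.2)·(0.2)) / 4 = 8.8/4 = 2.2
  S[X,Y] = ((0.2)·(0) + (-0.8)·(0) + (-1.8)·(0) + (2.2)·(-2) + (0.2)·(2)) / 4 = -4/4 = -1
  S[Y,Y] = ((0)·(0) + (0)·(0) + (0)·(0) + (-2)·(-2) + (2)·(2)) / 4 = 8/4 = 2
  S = [[2.2, -1],
 [-1, 2]].

Step 3 — invert S. det(S) = 2.2·2 - (-1)² = 3.4.
  S^{-1} = (1/det) · [[d, -b], [-b, a]] = [[0.5882, 0.2941],
 [0.2941, 0.6471]].

Step 4 — quadratic form (x̄ - mu_0)^T · S^{-1} · (x̄ - mu_0):
  S^{-1} · (x̄ - mu_0) = (0.7647, 2.8824),
  (x̄ - mu_0)^T · [...] = (-1.2)·(0.7647) + (5)·(2.8824) = 13.4941.

Step 5 — scale by n: T² = 5 · 13.4941 = 67.4706.

T² ≈ 67.4706


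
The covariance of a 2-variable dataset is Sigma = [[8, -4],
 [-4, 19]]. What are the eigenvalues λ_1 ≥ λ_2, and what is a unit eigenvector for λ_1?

Step 1 — characteristic polynomial of 2×2 Sigma:
  det(Sigma - λI) = λ² - trace · λ + det = 0.
  trace = 8 + 19 = 27, det = 8·19 - (-4)² = 136.
Step 2 — discriminant:
  Δ = trace² - 4·det = 729 - 544 = 185.
Step 3 — eigenvalues:
  λ = (trace ± √Δ)/2 = (27 ± 13.6015)/2,
  λ_1 = 20.3007,  λ_2 = 6.6993.

Step 4 — unit eigenvector for λ_1: solve (Sigma - λ_1 I)v = 0. First row:
  (8 - 20.3007)·v_x + (-4)·v_y = 0, i.e. (-12.3007)·v_x + (-4)·v_y = 0,
  so v ∝ (b, λ_1 - a) = (-4, 12.3007); multiply by -1 so the first entry is positive: u = (4, -12.3007).
  ||u|| = √((4)² + (-12.3007)²) = √(167.3081) ≈ 12.9348,
  v_1 = u/||u|| ≈ (0.3092, -0.951) (||v_1|| = 1).

λ_1 = 20.3007,  λ_2 = 6.6993;  v_1 ≈ (0.3092, -0.951)


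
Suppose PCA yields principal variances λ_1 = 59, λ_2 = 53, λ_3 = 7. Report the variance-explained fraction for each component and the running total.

Step 1 — total variance = trace(Sigma) = Σ λ_i = 59 + 53 + 7 = 119.

Step 2 — fraction explained by component i = λ_i / Σ λ:
  PC1: 59/119 = 0.4958
  PC2: 53/119 = 0.4454
  PC3: 7/119 = 0.0588

Step 3 — cumulative fraction after k components = (λ_1 + ... + λ_k) / Σ λ:
  k = 1: 59/119 = 0.4958
  k = 2: (59 + 53)/119 = 112/119 = 0.9412
  k = 3: (59 + 53 + 7)/119 = 119/119 = 1

Summary (fraction, with percent):

explained: PC1 0.4958 (49.58%), PC2 0.4454 (44.54%), PC3 0.0588 (5.88%);  cumulative: 0.4958, 0.9412, 1


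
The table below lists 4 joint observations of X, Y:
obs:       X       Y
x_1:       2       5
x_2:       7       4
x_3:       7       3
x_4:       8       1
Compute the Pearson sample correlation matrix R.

Step 1 — column means:
  mean(X) = (2 + 7 + 7 + 8) / 4 = 24/4 = 6
  mean(Y) = (5 + 4 + 3 + 1) / 4 = 13/4 = 3.25

Step 2 — sample variances and covariances s[i,j] = (1/(n-1)) · Σ_k (x_{k,i} - mean_i) · (x_{k,j} - mean_j), with n-1 = 3:
  s[X,X] = ((-4)·(-4) + (1)·(1) + (1)·(1) + (2)·(2)) / 3 = 22/3 = 7.3333
  s[X,Y] = ((-4)·(1.75) + (1)·(0.75) + (1)·(-0.25) + (2)·(-2.25)) / 3 = -11/3 = -3.6667
  s[Y,Y] = ((1.75)·(1.75) + (0.75)·(0.75) + (-0.25)·(-0.25) + (-2.25)·(-2.25)) / 3 = 8.75/3 = 2.9167
  Sample standard deviations s_i = √(s[i,i]):
  s(X) = √(7.3333) = 2.708
  s(Y) = √(2.9167) = 1.7078

Step 3 — r_{ij} = s_{ij} / (s_i · s_j):
  r[X,X] = 1 (diagonal).
  r[X,Y] = -3.6667 / (2.708 · 1.7078) = -3.6667 / 4.6248 = -0.7928
  r[Y,Y] = 1 (diagonal).

R is symmetric with unit diagonal. Assembling:

R = [[1, -0.7928],
 [-0.7928, 1]]


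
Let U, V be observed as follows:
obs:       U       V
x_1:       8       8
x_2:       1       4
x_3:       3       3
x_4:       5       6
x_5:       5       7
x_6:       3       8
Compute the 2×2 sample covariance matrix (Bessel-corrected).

Step 1 — column means:
  mean(U) = (8 + 1 + 3 + 5 + 5 + 3) / 6 = 25/6 = 4.1667
  mean(V) = (8 + 4 + 3 + 6 + 7 + 8) / 6 = 36/6 = 6

Step 2 — sample covariance S[i,j] = (1/(n-1)) · Σ_k (x_{k,i} - mean_i) · (x_{k,j} - mean_j), with n-1 = 5.
  S[U,U] = ((3.8333)·(3.8333) + (-3.1667)·(-3.1667) + (-1.1667)·(-1.1667) + (0.8333)·(0.8333) + (0.8333)·(0.8333) + (-1.1667)·(-1.1667)) / 5 = 28.8333/5 = 5.7667
  S[U,V] = ((3.8333)·(2) + (-3.1667)·(-2) + (-1.1667)·(-3) + (0.8333)·(0) + (0.8333)·(1) + (-1.1667)·(2)) / 5 = 16/5 = 3.2
  S[V,V] = ((2)·(2) + (-2)·(-2) + (-3)·(-3) + (0)·(0) + (1)·(1) + (2)·(2)) / 5 = 22/5 = 4.4

S is symmetric (S[j,i] = S[i,j]). Assembling:

S = [[5.7667, 3.2],
 [3.2, 4.4]]


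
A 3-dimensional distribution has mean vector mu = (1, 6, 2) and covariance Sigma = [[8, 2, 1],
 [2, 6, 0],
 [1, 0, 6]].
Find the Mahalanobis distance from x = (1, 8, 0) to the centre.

Step 1 — centre the observation: (x - mu) = (0, 2, -2).

Step 2 — invert Sigma (cofactor / det for 3×3, or solve directly):
  Sigma^{-1} = [[0.1395, -0.0465, -0.0233],
 [-0.0465, 0.1822, 0.0078],
 [-0.0233, 0.0078, 0.1705]].

Step 3 — form the quadratic (x - mu)^T · Sigma^{-1} · (x - mu):
  Sigma^{-1} · (x - mu) = (-0.0465, 0.3488, -0.3256).
  (x - mu)^T · [Sigma^{-1} · (x - mu)] = (0)·(-0.0465) + (2)·(0.3488) + (-2)·(-0.3256) = 1.3488.

Step 4 — take square root: d = √(1.3488) ≈ 1.1614.

d(x, mu) = √(1.3488) ≈ 1.1614


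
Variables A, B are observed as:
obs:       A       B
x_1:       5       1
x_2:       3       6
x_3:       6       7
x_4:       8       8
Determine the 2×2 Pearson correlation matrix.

Step 1 — column means:
  mean(A) = (5 + 3 + 6 + 8) / 4 = 22/4 = 5.5
  mean(B) = (1 + 6 + 7 + 8) / 4 = 22/4 = 5.5

Step 2 — sample variances and covariances s[i,j] = (1/(n-1)) · Σ_k (x_{k,i} - mean_i) · (x_{k,j} - mean_j), with n-1 = 3:
  s[A,A] = ((-0.5)·(-0.5) + (-2.5)·(-2.5) + (0.5)·(0.5) + (2.5)·(2.5)) / 3 = 13/3 = 4.3333
  s[A,B] = ((-0.5)·(-4.5) + (-2.5)·(0.5) + (0.5)·(1.5) + (2.5)·(2.5)) / 3 = 8/3 = 2.6667
  s[B,B] = ((-4.5)·(-4.5) + (0.5)·(0.5) + (1.5)·(1.5) + (2.5)·(2.5)) / 3 = 29/3 = 9.6667
  Sample standard deviations s_i = √(s[i,i]):
  s(A) = √(4.3333) = 2.0817
  s(B) = √(9.6667) = 3.1091

Step 3 — r_{ij} = s_{ij} / (s_i · s_j):
  r[A,A] = 1 (diagonal).
  r[A,B] = 2.6667 / (2.0817 · 3.1091) = 2.6667 / 6.4722 = 0.412
  r[B,B] = 1 (diagonal).

R is symmetric with unit diagonal. Assembling:

R = [[1, 0.412],
 [0.412, 1]]


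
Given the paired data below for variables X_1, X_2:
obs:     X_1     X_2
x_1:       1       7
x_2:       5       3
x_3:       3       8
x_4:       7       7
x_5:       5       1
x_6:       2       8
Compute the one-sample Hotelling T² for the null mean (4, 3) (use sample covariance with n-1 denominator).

Step 1 — sample mean vector:
  mean(X_1) = (1 + 5 + 3 + 7 + 5 + 2) / 6 = 23/6 = 3.8333
  mean(X_2) = (7 + 3 + 8 + 7 + 1 + 8) / 6 = 34/6 = 5.6667
  x̄ = (3.8333, 5.6667),  deviation x̄ - mu_0 = (3.8333, 5.6667) - (4, 3) = (-0.1667, 2.6667).

Step 2 — sample covariance matrix, S[i,j] = (1/(n-1)) · Σ_k (x_{k,i} - mean_i) · (x_{k,j} - mean_j), divisor n-1 = 5:
  S[X_1,X_1] = ((-2.8333)·(-2.8333) + (1.1667)·(1.1667) + (-0.8333)·(-0.8333) + (3.1667)·(3.1667) + (1.1667)·(1.1667) + (-1.8333)·(-1.8333)) / 5 = 24.8333/5 = 4.9667
  S[X_1,X_2] = ((-2.8333)·(1.3333) + (1.1667)·(-2.6667) + (-0.8333)·(2.3333) + (3.1667)·(1.3333) + (1.1667)·(-4.6667) + (-1.8333)·(2.3333)) / 5 = -14.3333/5 = -2.8667
  S[X_2,X_2] = ((1.3333)·(1.3333) + (-2.6667)·(-2.6667) + (2.3333)·(2.3333) + (1.3333)·(1.3333) + (-4.6667)·(-4.6667) + (2.3333)·(2.3333)) / 5 = 43.3333/5 = 8.6667
  S = [[4.9667, -2.8667],
 [-2.8667, 8.6667]].

Step 3 — invert S. det(S) = 4.9667·8.6667 - (-2.8667)² = 34.8267.
  S^{-1} = (1/det) · [[d, -b], [-b, a]] = [[0.2489, 0.0823],
 [0.0823, 0.1426]].

Step 4 — quadratic form (x̄ - mu_0)^T · S^{-1} · (x̄ - mu_0):
  S^{-1} · (x̄ - mu_0) = (0.178, 0.3666),
  (x̄ - mu_0)^T · [...] = (-0.1667)·(0.178) + (2.6667)·(0.3666) = 0.9479.

Step 5 — scale by n: T² = 6 · 0.9479 = 5.6872.

T² ≈ 5.6872


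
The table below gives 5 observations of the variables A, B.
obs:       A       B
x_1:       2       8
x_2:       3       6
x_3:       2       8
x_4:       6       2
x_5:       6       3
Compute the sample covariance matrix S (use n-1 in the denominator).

Step 1 — column means:
  mean(A) = (2 + 3 + 2 + 6 + 6) / 5 = 19/5 = 3.8
  mean(B) = (8 + 6 + 8 + 2 + 3) / 5 = 27/5 = 5.4

Step 2 — sample covariance S[i,j] = (1/(n-1)) · Σ_k (x_{k,i} - mean_i) · (x_{k,j} - mean_j), with n-1 = 4.
  S[A,A] = ((-1.8)·(-1.8) + (-0.8)·(-0.8) + (-1.8)·(-1.8) + (2.2)·(2.2) + (2.2)·(2.2)) / 4 = 16.8/4 = 4.2
  S[A,B] = ((-1.8)·(2.6) + (-0.8)·(0.6) + (-1.8)·(2.6) + (2.2)·(-3.4) + (2.2)·(-2.4)) / 4 = -22.6/4 = -5.65
  S[B,B] = ((2.6)·(2.6) + (0.6)·(0.6) + (2.6)·(2.6) + (-3.4)·(-3.4) + (-2.4)·(-2.4)) / 4 = 31.2/4 = 7.8

S is symmetric (S[j,i] = S[i,j]). Assembling:

S = [[4.2, -5.65],
 [-5.65, 7.8]]


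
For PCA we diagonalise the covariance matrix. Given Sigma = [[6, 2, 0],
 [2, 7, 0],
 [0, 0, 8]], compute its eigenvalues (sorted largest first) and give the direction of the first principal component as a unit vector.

Step 1 — characteristic polynomial p(λ) = det(λI - Sigma) = λ³ - tr·λ² + c_1·λ - det, where tr = trace, c_1 = sum of the principal 2×2 minors, det = det(Sigma):
  tr = 6 + 7 + 8 = 21,
  c_1 = (6·7 - (2)²) + (6·8 - (0)²) + (7·8 - (0)²) = 38 + 48 + 56 = 142,
  det = 6·(7·8 - (0)²) - (2)·((2)·8 - (0)·(0)) + (0)·((2)·(0) - 7·(0)) = 6·(56) - (2)·(16) + (0)·(0) = 304.
  So p(λ) = λ³ - 21λ² + 142λ - 304.
Step 2 — look for an integer root (rational root theorem: any rational root is an integer divisor of 304). Testing λ = 8:
  p(8) = 512 - 1344 + 1136 - 304 = 0  ✓
  Dividing out (λ - 8): p(λ) = (λ - 8)(λ² - 13λ + 38).
Step 3 — remaining eigenvalues from the quadratic λ² - 13λ + 38 = 0:
  Δ = 13² - 4·38 = 169 - 152 = 17,  λ = (13 ± √17)/2 = (13 ± 4.1231)/2 ≈ 8.5616 or 4.4384.
  Sorted: λ_1 = 8.5616,  λ_2 = 8,  λ_3 = 4.4384  (check: sum = 21 = tr ✓).

Step 4 — unit eigenvector for λ_1 ≈ 8.5616: v spans the null space of (Sigma - λ_1 I), whose rows are
  r_1 = (-2.5616, 2, 0),  r_2 = (2, -1.5616, 0),  r_3 = (0, 0, -0.5616).
  v is orthogonal to every row, so take v ∝ r_1 × r_3 = ((2)·(-0.5616) - (0)·(0), (0)·(0) - (-2.5616)·(-0.5616), (-2.5616)·(0) - (2)·(0)) ≈ (-1.1231, -1.4384, 0).
  Rescale (multiply by -1 so the first nonzero entry is positive): u = (1.1231, 1.4384, 0).
  ||u|| = √((1.1231)² + (1.4384)² + (0)²) = √(3.3305) ≈ 1.825,  v_1 = u/||u|| ≈ (0.6154, 0.7882, 0) (||v_1|| = 1).

λ_1 = 8.5616,  λ_2 = 8,  λ_3 = 4.4384;  v_1 ≈ (0.6154, 0.7882, 0)
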